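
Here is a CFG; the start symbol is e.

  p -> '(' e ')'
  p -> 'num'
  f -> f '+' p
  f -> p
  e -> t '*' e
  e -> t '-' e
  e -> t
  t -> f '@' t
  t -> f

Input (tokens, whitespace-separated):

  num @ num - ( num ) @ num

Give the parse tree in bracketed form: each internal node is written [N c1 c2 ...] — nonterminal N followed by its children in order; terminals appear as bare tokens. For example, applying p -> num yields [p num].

[e [t [f [p num]] @ [t [f [p num]]]] - [e [t [f [p ( [e [t [f [p num]]]] )]] @ [t [f [p num]]]]]]

e
t - e
f @ t - e
p @ t - e
num @ t - e
num @ f - e
num @ p - e
num @ num - e
num @ num - t
num @ num - f @ t
num @ num - p @ t
num @ num - ( e ) @ t
num @ num - ( t ) @ t
num @ num - ( f ) @ t
num @ num - ( p ) @ t
num @ num - ( num ) @ t
num @ num - ( num ) @ f
num @ num - ( num ) @ p
num @ num - ( num ) @ num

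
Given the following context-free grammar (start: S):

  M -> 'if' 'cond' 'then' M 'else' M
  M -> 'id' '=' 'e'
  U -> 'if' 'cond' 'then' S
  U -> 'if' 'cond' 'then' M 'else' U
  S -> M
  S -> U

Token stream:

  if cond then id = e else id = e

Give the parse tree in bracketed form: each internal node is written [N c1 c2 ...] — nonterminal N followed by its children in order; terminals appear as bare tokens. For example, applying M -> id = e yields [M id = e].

[S [M if cond then [M id = e] else [M id = e]]]

S
M
if cond then M else M
if cond then id = e else M
if cond then id = e else id = e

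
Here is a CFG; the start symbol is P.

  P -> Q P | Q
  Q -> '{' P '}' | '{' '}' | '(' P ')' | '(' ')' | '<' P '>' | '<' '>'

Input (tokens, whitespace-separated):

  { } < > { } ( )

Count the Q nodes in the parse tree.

[P [Q { }] [P [Q < >] [P [Q { }] [P [Q ( )]]]]]

4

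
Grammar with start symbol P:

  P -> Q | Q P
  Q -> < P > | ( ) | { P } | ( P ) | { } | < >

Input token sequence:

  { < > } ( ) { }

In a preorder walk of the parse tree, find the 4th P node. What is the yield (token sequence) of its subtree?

[P [Q { [P [Q < >]] }] [P [Q ( )] [P [Q { }]]]]

{ }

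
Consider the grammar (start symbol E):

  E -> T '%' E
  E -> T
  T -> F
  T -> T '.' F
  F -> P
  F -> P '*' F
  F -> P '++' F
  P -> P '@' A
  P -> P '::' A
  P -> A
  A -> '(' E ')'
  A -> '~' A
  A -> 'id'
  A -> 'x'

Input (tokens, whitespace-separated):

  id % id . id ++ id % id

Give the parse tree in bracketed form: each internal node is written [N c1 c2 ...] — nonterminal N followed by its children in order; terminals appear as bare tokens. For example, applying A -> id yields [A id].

[E [T [F [P [A id]]]] % [E [T [T [F [P [A id]]]] . [F [P [A id]] ++ [F [P [A id]]]]] % [E [T [F [P [A id]]]]]]]

E
T % E
F % E
P % E
A % E
id % E
id % T % E
id % T . F % E
id % F . F % E
id % P . F % E
id % A . F % E
id % id . F % E
id % id . P ++ F % E
id % id . A ++ F % E
id % id . id ++ F % E
id % id . id ++ P % E
id % id . id ++ A % E
id % id . id ++ id % E
id % id . id ++ id % T
id % id . id ++ id % F
id % id . id ++ id % P
id % id . id ++ id % A
id % id . id ++ id % id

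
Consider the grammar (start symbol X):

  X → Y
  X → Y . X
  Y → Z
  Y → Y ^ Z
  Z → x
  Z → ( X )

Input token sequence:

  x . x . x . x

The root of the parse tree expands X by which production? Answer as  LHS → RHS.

X → Y . X

[X [Y [Z x]] . [X [Y [Z x]] . [X [Y [Z x]] . [X [Y [Z x]]]]]]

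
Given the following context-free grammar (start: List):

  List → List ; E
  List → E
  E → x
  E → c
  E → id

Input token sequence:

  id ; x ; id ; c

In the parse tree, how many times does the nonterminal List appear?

4

[List [List [List [List [E id]] ; [E x]] ; [E id]] ; [E c]]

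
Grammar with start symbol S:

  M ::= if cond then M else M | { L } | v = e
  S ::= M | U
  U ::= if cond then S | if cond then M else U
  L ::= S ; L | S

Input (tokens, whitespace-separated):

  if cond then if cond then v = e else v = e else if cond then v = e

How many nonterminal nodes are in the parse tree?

8

[S [U if cond then [M if cond then [M v = e] else [M v = e]] else [U if cond then [S [M v = e]]]]]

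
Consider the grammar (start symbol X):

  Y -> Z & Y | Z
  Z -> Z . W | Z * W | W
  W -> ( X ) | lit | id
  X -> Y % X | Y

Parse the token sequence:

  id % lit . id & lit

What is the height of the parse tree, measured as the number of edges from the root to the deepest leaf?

[X [Y [Z [W id]]] % [X [Y [Z [Z [W lit]] . [W id]] & [Y [Z [W lit]]]]]]

6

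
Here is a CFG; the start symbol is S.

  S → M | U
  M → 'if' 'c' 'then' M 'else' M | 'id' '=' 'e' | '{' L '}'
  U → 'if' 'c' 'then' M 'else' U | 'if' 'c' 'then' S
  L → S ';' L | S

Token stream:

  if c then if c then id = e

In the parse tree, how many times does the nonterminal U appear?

2

[S [U if c then [S [U if c then [S [M id = e]]]]]]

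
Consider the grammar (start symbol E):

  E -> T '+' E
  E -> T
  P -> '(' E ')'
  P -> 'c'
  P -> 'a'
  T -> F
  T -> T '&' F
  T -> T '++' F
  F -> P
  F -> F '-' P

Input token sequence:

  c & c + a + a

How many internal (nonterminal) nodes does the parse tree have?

15

[E [T [T [F [P c]]] & [F [P c]]] + [E [T [F [P a]]] + [E [T [F [P a]]]]]]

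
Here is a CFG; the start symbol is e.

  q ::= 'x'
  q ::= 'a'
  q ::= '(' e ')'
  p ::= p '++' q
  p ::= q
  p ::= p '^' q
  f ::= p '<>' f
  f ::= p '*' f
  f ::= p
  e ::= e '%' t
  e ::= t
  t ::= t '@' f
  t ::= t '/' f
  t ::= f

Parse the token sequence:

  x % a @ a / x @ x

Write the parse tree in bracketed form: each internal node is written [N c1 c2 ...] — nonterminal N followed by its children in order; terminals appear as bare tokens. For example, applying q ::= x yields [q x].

[e [e [t [f [p [q x]]]]] % [t [t [t [t [f [p [q a]]]] @ [f [p [q a]]]] / [f [p [q x]]]] @ [f [p [q x]]]]]

e
e % t
t % t
f % t
p % t
q % t
x % t
x % t @ f
x % t / f @ f
x % t @ f / f @ f
x % f @ f / f @ f
x % p @ f / f @ f
x % q @ f / f @ f
x % a @ f / f @ f
x % a @ p / f @ f
x % a @ q / f @ f
x % a @ a / f @ f
x % a @ a / p @ f
x % a @ a / q @ f
x % a @ a / x @ f
x % a @ a / x @ p
x % a @ a / x @ q
x % a @ a / x @ x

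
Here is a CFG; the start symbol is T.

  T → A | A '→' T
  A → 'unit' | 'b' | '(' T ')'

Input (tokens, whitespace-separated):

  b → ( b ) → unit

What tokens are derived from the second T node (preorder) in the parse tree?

[T [A b] → [T [A ( [T [A b]] )] → [T [A unit]]]]

( b ) → unit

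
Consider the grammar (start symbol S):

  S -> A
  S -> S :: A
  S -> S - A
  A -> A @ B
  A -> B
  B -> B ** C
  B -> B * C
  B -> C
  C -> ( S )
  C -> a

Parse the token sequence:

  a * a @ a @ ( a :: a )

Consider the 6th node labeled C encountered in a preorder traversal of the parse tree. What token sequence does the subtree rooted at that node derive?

a

[S [A [A [A [B [B [C a]] * [C a]]] @ [B [C a]]] @ [B [C ( [S [S [A [B [C a]]]] :: [A [B [C a]]]] )]]]]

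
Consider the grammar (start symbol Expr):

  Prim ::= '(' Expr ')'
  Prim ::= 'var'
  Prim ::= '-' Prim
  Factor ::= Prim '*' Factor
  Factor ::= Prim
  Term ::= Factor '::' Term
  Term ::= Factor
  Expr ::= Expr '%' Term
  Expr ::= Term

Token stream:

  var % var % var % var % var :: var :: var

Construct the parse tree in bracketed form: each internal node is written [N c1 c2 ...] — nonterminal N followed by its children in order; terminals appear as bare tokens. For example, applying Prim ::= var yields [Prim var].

[Expr [Expr [Expr [Expr [Expr [Term [Factor [Prim var]]]] % [Term [Factor [Prim var]]]] % [Term [Factor [Prim var]]]] % [Term [Factor [Prim var]]]] % [Term [Factor [Prim var]] :: [Term [Factor [Prim var]] :: [Term [Factor [Prim var]]]]]]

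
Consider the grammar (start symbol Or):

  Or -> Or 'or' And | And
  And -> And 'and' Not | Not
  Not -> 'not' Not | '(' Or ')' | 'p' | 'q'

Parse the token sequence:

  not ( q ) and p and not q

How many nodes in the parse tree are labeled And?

[Or [And [And [And [Not not [Not ( [Or [And [Not q]]] )]]] and [Not p]] and [Not not [Not q]]]]

4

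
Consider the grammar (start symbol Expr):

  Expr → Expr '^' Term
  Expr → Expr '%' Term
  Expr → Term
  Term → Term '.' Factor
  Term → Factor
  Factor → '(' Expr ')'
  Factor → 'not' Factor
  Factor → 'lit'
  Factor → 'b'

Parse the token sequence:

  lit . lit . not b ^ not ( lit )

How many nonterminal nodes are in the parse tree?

15

[Expr [Expr [Term [Term [Term [Factor lit]] . [Factor lit]] . [Factor not [Factor b]]]] ^ [Term [Factor not [Factor ( [Expr [Term [Factor lit]]] )]]]]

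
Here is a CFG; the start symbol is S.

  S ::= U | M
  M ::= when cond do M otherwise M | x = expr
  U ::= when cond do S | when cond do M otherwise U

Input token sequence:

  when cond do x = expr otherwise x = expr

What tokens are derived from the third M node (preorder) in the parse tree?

x = expr

[S [M when cond do [M x = expr] otherwise [M x = expr]]]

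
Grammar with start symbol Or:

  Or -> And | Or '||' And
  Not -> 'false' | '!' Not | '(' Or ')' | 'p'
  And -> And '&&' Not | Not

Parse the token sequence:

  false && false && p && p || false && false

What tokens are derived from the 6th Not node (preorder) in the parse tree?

false

[Or [Or [And [And [And [And [Not false]] && [Not false]] && [Not p]] && [Not p]]] || [And [And [Not false]] && [Not false]]]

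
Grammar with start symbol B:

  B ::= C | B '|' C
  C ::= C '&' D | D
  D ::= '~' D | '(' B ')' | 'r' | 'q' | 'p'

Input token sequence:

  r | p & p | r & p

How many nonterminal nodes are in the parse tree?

13

[B [B [B [C [D r]]] | [C [C [D p]] & [D p]]] | [C [C [D r]] & [D p]]]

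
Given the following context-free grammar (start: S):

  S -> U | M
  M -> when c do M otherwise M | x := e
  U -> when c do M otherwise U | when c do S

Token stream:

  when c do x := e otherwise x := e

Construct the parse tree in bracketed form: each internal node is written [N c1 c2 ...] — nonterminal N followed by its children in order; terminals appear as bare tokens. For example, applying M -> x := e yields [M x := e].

S
M
when c do M otherwise M
when c do x := e otherwise M
when c do x := e otherwise x := e

[S [M when c do [M x := e] otherwise [M x := e]]]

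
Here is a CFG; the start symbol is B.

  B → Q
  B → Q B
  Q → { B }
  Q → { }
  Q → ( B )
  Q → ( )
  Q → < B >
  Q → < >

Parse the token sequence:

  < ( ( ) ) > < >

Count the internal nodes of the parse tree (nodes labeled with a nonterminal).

[B [Q < [B [Q ( [B [Q ( )]] )]] >] [B [Q < >]]]

8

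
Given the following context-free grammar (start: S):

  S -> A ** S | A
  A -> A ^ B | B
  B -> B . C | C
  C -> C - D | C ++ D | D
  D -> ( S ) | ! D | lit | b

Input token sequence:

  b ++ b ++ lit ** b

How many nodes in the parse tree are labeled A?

2

[S [A [B [C [C [C [D b]] ++ [D b]] ++ [D lit]]]] ** [S [A [B [C [D b]]]]]]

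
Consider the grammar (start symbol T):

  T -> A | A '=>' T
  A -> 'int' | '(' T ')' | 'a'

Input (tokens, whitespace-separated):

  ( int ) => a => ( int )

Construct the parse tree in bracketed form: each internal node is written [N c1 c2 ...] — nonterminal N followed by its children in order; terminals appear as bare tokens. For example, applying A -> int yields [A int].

T
A => T
( T ) => T
( A ) => T
( int ) => T
( int ) => A => T
( int ) => a => T
( int ) => a => A
( int ) => a => ( T )
( int ) => a => ( A )
( int ) => a => ( int )

[T [A ( [T [A int]] )] => [T [A a] => [T [A ( [T [A int]] )]]]]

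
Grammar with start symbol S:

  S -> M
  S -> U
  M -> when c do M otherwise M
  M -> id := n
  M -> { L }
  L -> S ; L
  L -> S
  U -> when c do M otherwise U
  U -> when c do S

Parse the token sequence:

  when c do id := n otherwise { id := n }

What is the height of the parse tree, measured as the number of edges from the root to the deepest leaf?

[S [M when c do [M id := n] otherwise [M { [L [S [M id := n]]] }]]]

6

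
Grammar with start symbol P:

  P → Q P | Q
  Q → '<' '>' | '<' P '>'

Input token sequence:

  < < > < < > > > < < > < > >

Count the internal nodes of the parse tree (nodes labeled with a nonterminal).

[P [Q < [P [Q < >] [P [Q < [P [Q < >]] >]]] >] [P [Q < [P [Q < >] [P [Q < >]]] >]]]

14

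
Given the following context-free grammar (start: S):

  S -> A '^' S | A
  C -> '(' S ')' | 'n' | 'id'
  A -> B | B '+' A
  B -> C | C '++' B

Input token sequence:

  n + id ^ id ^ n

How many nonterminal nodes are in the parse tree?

[S [A [B [C n]] + [A [B [C id]]]] ^ [S [A [B [C id]]] ^ [S [A [B [C n]]]]]]

15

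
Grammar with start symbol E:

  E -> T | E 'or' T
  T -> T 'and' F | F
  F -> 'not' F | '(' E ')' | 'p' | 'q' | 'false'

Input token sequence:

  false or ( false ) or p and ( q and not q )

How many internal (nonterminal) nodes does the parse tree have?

[E [E [E [T [F false]]] or [T [F ( [E [T [F false]]] )]]] or [T [T [F p]] and [F ( [E [T [T [F q]] and [F not [F q]]]] )]]]

20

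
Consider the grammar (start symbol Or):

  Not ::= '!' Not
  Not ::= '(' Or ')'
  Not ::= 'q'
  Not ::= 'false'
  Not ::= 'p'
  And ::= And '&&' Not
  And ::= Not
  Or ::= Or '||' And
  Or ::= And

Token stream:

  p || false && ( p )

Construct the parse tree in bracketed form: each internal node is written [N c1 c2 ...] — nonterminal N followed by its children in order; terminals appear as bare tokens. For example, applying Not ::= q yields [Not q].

Or
Or || And
And || And
Not || And
p || And
p || And && Not
p || Not && Not
p || false && Not
p || false && ( Or )
p || false && ( And )
p || false && ( Not )
p || false && ( p )

[Or [Or [And [Not p]]] || [And [And [Not false]] && [Not ( [Or [And [Not p]]] )]]]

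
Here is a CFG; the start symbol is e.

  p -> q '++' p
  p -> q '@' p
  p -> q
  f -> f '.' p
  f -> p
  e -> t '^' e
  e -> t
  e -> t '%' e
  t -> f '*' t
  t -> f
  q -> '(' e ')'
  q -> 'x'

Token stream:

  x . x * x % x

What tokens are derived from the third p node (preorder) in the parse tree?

[e [t [f [f [p [q x]]] . [p [q x]]] * [t [f [p [q x]]]]] % [e [t [f [p [q x]]]]]]

x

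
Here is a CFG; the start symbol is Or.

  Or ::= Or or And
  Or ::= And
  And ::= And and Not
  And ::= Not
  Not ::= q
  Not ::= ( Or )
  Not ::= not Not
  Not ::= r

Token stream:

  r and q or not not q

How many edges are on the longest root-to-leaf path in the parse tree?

[Or [Or [And [And [Not r]] and [Not q]]] or [And [Not not [Not not [Not q]]]]]

5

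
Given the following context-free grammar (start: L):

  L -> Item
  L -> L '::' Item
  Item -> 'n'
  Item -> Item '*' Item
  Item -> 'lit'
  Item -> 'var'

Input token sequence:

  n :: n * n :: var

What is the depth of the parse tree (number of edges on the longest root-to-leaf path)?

4

[L [L [L [Item n]] :: [Item [Item n] * [Item n]]] :: [Item var]]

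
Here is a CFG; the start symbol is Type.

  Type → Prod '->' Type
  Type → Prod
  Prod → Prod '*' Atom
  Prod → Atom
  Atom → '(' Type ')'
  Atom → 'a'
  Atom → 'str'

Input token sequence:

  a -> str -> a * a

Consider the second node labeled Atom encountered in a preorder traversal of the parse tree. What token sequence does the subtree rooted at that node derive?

str

[Type [Prod [Atom a]] -> [Type [Prod [Atom str]] -> [Type [Prod [Prod [Atom a]] * [Atom a]]]]]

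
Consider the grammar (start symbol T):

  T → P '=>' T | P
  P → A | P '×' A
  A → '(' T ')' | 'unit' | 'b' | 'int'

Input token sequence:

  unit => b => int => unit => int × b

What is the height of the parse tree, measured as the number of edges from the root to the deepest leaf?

8

[T [P [A unit]] => [T [P [A b]] => [T [P [A int]] => [T [P [A unit]] => [T [P [P [A int]] × [A b]]]]]]]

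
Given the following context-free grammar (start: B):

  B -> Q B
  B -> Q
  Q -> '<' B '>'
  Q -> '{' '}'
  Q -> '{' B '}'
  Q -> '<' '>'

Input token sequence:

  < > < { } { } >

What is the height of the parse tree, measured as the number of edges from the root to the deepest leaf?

[B [Q < >] [B [Q < [B [Q { }] [B [Q { }]]] >]]]

6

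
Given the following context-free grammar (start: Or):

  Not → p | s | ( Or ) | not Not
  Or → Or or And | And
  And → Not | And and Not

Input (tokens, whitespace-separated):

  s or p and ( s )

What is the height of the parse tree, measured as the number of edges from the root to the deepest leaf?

[Or [Or [And [Not s]]] or [And [And [Not p]] and [Not ( [Or [And [Not s]]] )]]]

6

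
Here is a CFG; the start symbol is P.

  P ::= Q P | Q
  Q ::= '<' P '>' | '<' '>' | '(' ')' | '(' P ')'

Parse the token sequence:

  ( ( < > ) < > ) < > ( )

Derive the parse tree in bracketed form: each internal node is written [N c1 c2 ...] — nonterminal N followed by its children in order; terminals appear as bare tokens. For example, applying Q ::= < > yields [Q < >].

[P [Q ( [P [Q ( [P [Q < >]] )] [P [Q < >]]] )] [P [Q < >] [P [Q ( )]]]]

P
Q P
( P ) P
( Q P ) P
( ( P ) P ) P
( ( Q ) P ) P
( ( < > ) P ) P
( ( < > ) Q ) P
( ( < > ) < > ) P
( ( < > ) < > ) Q P
( ( < > ) < > ) < > P
( ( < > ) < > ) < > Q
( ( < > ) < > ) < > ( )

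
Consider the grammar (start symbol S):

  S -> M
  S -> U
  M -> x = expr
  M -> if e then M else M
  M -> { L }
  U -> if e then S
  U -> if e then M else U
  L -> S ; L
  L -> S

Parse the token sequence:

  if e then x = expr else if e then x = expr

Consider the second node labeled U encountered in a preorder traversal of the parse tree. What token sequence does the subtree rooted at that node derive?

if e then x = expr

[S [U if e then [M x = expr] else [U if e then [S [M x = expr]]]]]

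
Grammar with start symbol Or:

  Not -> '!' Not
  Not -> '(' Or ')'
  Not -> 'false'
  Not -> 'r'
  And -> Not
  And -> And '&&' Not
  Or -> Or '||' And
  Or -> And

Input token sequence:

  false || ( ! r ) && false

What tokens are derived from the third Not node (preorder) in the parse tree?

! r

[Or [Or [And [Not false]]] || [And [And [Not ( [Or [And [Not ! [Not r]]]] )]] && [Not false]]]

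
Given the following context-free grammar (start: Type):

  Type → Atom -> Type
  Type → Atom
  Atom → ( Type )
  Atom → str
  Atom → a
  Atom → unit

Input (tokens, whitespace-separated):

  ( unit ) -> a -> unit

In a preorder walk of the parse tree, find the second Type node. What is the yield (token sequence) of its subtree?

unit

[Type [Atom ( [Type [Atom unit]] )] -> [Type [Atom a] -> [Type [Atom unit]]]]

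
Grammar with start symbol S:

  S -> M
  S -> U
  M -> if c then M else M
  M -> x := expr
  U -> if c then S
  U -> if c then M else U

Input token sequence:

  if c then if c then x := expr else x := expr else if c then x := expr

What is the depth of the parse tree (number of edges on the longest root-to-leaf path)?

[S [U if c then [M if c then [M x := expr] else [M x := expr]] else [U if c then [S [M x := expr]]]]]

5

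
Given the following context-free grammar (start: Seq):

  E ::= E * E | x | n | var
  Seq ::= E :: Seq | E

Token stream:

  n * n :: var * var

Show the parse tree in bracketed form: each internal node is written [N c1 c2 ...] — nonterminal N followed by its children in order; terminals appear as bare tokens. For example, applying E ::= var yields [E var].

Seq
E :: Seq
E * E :: Seq
n * E :: Seq
n * n :: Seq
n * n :: E
n * n :: E * E
n * n :: var * E
n * n :: var * var

[Seq [E [E n] * [E n]] :: [Seq [E [E var] * [E var]]]]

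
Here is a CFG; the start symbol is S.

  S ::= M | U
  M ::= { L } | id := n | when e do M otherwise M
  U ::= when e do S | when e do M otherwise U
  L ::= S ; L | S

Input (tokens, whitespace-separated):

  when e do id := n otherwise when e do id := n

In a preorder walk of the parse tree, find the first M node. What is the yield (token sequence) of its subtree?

id := n

[S [U when e do [M id := n] otherwise [U when e do [S [M id := n]]]]]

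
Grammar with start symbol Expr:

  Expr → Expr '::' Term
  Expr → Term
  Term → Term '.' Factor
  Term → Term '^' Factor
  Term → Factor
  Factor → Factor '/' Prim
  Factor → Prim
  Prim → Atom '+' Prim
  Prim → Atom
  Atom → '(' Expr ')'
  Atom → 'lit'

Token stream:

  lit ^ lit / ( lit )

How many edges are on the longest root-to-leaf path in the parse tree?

[Expr [Term [Term [Factor [Prim [Atom lit]]]] ^ [Factor [Factor [Prim [Atom lit]]] / [Prim [Atom ( [Expr [Term [Factor [Prim [Atom lit]]]]] )]]]]]

10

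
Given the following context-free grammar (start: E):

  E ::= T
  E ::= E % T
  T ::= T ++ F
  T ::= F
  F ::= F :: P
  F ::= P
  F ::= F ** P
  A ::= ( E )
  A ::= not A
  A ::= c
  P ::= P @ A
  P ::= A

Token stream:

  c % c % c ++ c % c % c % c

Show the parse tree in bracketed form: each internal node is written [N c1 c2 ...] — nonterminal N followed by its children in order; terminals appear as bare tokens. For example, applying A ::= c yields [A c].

[E [E [E [E [E [E [T [F [P [A c]]]]] % [T [F [P [A c]]]]] % [T [T [F [P [A c]]]] ++ [F [P [A c]]]]] % [T [F [P [A c]]]]] % [T [F [P [A c]]]]] % [T [F [P [A c]]]]]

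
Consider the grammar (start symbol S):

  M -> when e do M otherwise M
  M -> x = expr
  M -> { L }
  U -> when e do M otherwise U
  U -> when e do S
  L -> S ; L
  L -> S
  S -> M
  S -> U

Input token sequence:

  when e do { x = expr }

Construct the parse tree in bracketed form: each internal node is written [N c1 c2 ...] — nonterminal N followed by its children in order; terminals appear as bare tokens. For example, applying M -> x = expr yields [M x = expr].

[S [U when e do [S [M { [L [S [M x = expr]]] }]]]]

S
U
when e do S
when e do M
when e do { L }
when e do { S }
when e do { M }
when e do { x = expr }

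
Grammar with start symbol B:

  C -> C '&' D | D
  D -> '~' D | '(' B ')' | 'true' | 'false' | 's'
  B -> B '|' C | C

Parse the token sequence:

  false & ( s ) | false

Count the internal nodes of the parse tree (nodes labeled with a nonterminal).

11

[B [B [C [C [D false]] & [D ( [B [C [D s]]] )]]] | [C [D false]]]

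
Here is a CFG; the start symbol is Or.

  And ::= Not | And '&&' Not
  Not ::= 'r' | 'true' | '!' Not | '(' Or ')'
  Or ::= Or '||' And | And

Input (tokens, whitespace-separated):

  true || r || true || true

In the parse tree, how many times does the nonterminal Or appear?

[Or [Or [Or [Or [And [Not true]]] || [And [Not r]]] || [And [Not true]]] || [And [Not true]]]

4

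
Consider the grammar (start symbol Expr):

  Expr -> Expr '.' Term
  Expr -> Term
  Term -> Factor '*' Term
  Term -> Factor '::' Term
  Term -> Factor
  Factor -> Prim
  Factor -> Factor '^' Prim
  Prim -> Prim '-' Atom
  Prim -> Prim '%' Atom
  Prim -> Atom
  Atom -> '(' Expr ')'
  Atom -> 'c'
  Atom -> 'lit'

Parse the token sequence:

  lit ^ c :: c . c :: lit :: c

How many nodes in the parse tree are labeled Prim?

6

[Expr [Expr [Term [Factor [Factor [Prim [Atom lit]]] ^ [Prim [Atom c]]] :: [Term [Factor [Prim [Atom c]]]]]] . [Term [Factor [Prim [Atom c]]] :: [Term [Factor [Prim [Atom lit]]] :: [Term [Factor [Prim [Atom c]]]]]]]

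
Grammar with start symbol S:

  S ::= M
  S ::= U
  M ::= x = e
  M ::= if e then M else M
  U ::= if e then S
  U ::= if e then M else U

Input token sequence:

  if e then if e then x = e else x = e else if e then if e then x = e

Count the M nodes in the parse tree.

[S [U if e then [M if e then [M x = e] else [M x = e]] else [U if e then [S [U if e then [S [M x = e]]]]]]]

4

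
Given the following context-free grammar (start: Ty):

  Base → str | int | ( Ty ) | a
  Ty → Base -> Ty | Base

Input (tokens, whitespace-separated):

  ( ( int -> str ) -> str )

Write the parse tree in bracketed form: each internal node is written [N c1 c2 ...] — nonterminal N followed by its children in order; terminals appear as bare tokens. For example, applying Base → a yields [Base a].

[Ty [Base ( [Ty [Base ( [Ty [Base int] -> [Ty [Base str]]] )] -> [Ty [Base str]]] )]]

Ty
Base
( Ty )
( Base -> Ty )
( ( Ty ) -> Ty )
( ( Base -> Ty ) -> Ty )
( ( int -> Ty ) -> Ty )
( ( int -> Base ) -> Ty )
( ( int -> str ) -> Ty )
( ( int -> str ) -> Base )
( ( int -> str ) -> str )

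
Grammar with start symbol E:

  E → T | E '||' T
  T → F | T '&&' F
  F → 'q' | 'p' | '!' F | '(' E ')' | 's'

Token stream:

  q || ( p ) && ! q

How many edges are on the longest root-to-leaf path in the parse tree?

7

[E [E [T [F q]]] || [T [T [F ( [E [T [F p]]] )]] && [F ! [F q]]]]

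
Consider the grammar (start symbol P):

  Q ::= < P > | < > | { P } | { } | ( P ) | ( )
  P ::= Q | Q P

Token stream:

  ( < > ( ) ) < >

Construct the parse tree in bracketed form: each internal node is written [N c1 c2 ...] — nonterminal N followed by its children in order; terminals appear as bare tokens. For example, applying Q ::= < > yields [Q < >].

P
Q P
( P ) P
( Q P ) P
( < > P ) P
( < > Q ) P
( < > ( ) ) P
( < > ( ) ) Q
( < > ( ) ) < >

[P [Q ( [P [Q < >] [P [Q ( )]]] )] [P [Q < >]]]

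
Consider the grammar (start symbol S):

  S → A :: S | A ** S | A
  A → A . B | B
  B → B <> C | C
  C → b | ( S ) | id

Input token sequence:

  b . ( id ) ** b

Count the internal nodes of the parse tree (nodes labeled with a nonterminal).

[S [A [A [B [C b]]] . [B [C ( [S [A [B [C id]]]] )]]] ** [S [A [B [C b]]]]]

15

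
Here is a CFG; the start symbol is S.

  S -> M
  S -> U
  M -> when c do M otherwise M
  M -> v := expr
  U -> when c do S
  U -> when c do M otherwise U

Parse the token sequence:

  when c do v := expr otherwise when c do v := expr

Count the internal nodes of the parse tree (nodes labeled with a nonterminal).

6

[S [U when c do [M v := expr] otherwise [U when c do [S [M v := expr]]]]]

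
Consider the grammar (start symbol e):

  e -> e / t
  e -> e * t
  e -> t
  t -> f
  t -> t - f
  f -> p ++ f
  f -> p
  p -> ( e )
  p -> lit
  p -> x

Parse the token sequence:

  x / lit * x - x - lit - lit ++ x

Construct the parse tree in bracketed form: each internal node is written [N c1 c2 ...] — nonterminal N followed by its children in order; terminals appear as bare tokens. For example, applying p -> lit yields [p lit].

[e [e [e [t [f [p x]]]] / [t [f [p lit]]]] * [t [t [t [t [f [p x]]] - [f [p x]]] - [f [p lit]]] - [f [p lit] ++ [f [p x]]]]]

e
e * t
e / t * t
t / t * t
f / t * t
p / t * t
x / t * t
x / f * t
x / p * t
x / lit * t
x / lit * t - f
x / lit * t - f - f
x / lit * t - f - f - f
x / lit * f - f - f - f
x / lit * p - f - f - f
x / lit * x - f - f - f
x / lit * x - p - f - f
x / lit * x - x - f - f
x / lit * x - x - p - f
x / lit * x - x - lit - f
x / lit * x - x - lit - p ++ f
x / lit * x - x - lit - lit ++ f
x / lit * x - x - lit - lit ++ p
x / lit * x - x - lit - lit ++ x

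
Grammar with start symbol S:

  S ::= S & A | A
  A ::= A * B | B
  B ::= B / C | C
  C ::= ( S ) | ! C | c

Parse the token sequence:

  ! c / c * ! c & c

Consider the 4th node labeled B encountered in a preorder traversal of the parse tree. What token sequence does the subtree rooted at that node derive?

c

[S [S [A [A [B [B [C ! [C c]]] / [C c]]] * [B [C ! [C c]]]]] & [A [B [C c]]]]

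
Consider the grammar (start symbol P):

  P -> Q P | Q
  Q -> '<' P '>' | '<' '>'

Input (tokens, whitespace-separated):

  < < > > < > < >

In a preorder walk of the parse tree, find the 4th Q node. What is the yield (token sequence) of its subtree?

< >

[P [Q < [P [Q < >]] >] [P [Q < >] [P [Q < >]]]]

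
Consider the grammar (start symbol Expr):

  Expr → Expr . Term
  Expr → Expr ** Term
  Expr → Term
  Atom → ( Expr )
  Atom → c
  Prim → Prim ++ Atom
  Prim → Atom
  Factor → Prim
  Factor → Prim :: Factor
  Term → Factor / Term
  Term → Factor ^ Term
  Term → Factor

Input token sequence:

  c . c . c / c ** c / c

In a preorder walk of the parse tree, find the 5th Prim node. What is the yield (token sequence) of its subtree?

[Expr [Expr [Expr [Expr [Term [Factor [Prim [Atom c]]]]] . [Term [Factor [Prim [Atom c]]]]] . [Term [Factor [Prim [Atom c]]] / [Term [Factor [Prim [Atom c]]]]]] ** [Term [Factor [Prim [Atom c]]] / [Term [Factor [Prim [Atom c]]]]]]

c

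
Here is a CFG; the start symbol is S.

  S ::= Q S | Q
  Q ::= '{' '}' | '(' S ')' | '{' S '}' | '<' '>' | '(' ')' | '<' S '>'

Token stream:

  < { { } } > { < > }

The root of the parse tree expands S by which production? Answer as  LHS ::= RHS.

S ::= Q S

[S [Q < [S [Q { [S [Q { }]] }]] >] [S [Q { [S [Q < >]] }]]]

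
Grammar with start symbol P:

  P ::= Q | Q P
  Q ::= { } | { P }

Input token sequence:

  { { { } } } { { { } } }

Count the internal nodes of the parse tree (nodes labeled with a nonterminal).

[P [Q { [P [Q { [P [Q { }]] }]] }] [P [Q { [P [Q { [P [Q { }]] }]] }]]]

12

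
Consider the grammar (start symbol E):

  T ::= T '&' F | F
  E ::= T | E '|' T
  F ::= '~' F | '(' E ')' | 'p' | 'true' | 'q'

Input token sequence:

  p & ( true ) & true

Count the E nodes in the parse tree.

2

[E [T [T [T [F p]] & [F ( [E [T [F true]]] )]] & [F true]]]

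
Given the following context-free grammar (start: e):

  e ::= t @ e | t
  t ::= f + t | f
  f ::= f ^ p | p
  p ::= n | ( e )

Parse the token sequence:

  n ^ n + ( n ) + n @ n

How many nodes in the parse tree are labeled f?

6

[e [t [f [f [p n]] ^ [p n]] + [t [f [p ( [e [t [f [p n]]]] )]] + [t [f [p n]]]]] @ [e [t [f [p n]]]]]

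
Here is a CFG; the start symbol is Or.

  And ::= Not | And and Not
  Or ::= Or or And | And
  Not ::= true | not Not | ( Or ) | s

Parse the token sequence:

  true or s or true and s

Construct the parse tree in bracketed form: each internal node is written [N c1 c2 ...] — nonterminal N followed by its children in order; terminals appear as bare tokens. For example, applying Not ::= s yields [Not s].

[Or [Or [Or [And [Not true]]] or [And [Not s]]] or [And [And [Not true]] and [Not s]]]

Or
Or or And
Or or And or And
And or And or And
Not or And or And
true or And or And
true or Not or And
true or s or And
true or s or And and Not
true or s or Not and Not
true or s or true and Not
true or s or true and s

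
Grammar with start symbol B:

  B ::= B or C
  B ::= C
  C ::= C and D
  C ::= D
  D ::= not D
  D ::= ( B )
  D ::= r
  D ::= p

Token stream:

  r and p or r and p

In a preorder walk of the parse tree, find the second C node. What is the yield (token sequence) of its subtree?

[B [B [C [C [D r]] and [D p]]] or [C [C [D r]] and [D p]]]

r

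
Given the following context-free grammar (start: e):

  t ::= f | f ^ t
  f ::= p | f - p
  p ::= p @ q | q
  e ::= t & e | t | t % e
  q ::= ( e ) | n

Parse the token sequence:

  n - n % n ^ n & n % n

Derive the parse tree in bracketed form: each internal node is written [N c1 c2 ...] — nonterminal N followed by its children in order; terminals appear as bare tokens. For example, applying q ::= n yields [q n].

[e [t [f [f [p [q n]]] - [p [q n]]]] % [e [t [f [p [q n]]] ^ [t [f [p [q n]]]]] & [e [t [f [p [q n]]]] % [e [t [f [p [q n]]]]]]]]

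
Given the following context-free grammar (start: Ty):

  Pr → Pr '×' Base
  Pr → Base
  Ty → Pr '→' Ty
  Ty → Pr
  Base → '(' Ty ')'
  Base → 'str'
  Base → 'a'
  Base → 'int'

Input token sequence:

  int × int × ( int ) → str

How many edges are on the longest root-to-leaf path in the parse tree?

6

[Ty [Pr [Pr [Pr [Base int]] × [Base int]] × [Base ( [Ty [Pr [Base int]]] )]] → [Ty [Pr [Base str]]]]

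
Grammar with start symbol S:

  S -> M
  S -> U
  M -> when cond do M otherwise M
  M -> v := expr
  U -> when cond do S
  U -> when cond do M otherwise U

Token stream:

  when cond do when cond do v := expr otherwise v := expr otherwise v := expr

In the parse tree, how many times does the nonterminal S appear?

1

[S [M when cond do [M when cond do [M v := expr] otherwise [M v := expr]] otherwise [M v := expr]]]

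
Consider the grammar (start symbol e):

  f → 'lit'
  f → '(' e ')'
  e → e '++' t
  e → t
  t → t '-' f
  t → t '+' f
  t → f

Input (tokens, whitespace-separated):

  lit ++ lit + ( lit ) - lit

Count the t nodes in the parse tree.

5

[e [e [t [f lit]]] ++ [t [t [t [f lit]] + [f ( [e [t [f lit]]] )]] - [f lit]]]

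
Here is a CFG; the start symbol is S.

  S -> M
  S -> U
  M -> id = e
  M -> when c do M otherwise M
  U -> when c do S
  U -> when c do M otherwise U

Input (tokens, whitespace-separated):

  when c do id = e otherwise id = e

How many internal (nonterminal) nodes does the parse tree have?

4

[S [M when c do [M id = e] otherwise [M id = e]]]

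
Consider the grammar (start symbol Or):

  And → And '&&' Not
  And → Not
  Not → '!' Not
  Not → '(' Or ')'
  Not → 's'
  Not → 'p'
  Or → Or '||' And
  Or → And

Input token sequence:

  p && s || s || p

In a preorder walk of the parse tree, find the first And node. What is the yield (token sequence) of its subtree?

[Or [Or [Or [And [And [Not p]] && [Not s]]] || [And [Not s]]] || [And [Not p]]]

p && s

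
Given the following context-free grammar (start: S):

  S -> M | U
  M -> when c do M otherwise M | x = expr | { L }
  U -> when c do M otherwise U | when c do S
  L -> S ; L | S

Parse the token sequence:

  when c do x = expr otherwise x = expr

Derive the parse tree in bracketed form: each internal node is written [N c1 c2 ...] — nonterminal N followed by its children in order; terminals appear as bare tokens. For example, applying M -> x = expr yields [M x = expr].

[S [M when c do [M x = expr] otherwise [M x = expr]]]

S
M
when c do M otherwise M
when c do x = expr otherwise M
when c do x = expr otherwise x = expr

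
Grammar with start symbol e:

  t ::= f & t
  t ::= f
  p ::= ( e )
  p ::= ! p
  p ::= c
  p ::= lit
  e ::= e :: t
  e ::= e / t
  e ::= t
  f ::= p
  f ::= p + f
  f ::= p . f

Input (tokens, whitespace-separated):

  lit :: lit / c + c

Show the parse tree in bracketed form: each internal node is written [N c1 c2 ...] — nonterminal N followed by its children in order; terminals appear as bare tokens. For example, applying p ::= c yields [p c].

e
e / t
e :: t / t
t :: t / t
f :: t / t
p :: t / t
lit :: t / t
lit :: f / t
lit :: p / t
lit :: lit / t
lit :: lit / f
lit :: lit / p + f
lit :: lit / c + f
lit :: lit / c + p
lit :: lit / c + c

[e [e [e [t [f [p lit]]]] :: [t [f [p lit]]]] / [t [f [p c] + [f [p c]]]]]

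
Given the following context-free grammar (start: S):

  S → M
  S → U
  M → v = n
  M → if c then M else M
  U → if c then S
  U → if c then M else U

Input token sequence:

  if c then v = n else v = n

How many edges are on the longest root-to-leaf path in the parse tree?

3

[S [M if c then [M v = n] else [M v = n]]]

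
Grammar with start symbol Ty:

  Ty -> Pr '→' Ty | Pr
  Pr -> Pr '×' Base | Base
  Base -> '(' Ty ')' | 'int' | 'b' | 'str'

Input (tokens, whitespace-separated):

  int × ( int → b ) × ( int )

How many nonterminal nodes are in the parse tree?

[Ty [Pr [Pr [Pr [Base int]] × [Base ( [Ty [Pr [Base int]] → [Ty [Pr [Base b]]]] )]] × [Base ( [Ty [Pr [Base int]]] )]]]

16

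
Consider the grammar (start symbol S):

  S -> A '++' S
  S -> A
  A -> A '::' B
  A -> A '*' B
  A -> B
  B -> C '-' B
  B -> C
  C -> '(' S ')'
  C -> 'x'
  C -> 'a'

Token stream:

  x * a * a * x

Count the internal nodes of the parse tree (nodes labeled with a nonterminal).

[S [A [A [A [A [B [C x]]] * [B [C a]]] * [B [C a]]] * [B [C x]]]]

13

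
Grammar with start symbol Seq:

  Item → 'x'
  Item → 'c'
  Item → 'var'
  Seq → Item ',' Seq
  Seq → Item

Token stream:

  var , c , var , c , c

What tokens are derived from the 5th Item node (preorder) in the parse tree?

c

[Seq [Item var] , [Seq [Item c] , [Seq [Item var] , [Seq [Item c] , [Seq [Item c]]]]]]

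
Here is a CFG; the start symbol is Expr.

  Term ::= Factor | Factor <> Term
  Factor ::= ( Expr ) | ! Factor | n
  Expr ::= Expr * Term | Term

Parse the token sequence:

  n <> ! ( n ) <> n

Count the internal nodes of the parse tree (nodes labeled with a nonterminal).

[Expr [Term [Factor n] <> [Term [Factor ! [Factor ( [Expr [Term [Factor n]]] )]] <> [Term [Factor n]]]]]

11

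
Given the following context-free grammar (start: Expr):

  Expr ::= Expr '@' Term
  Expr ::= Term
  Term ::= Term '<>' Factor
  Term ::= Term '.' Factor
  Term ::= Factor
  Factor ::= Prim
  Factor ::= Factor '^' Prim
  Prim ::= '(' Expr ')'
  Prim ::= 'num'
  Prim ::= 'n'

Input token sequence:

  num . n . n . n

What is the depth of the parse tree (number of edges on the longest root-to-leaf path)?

7

[Expr [Term [Term [Term [Term [Factor [Prim num]]] . [Factor [Prim n]]] . [Factor [Prim n]]] . [Factor [Prim n]]]]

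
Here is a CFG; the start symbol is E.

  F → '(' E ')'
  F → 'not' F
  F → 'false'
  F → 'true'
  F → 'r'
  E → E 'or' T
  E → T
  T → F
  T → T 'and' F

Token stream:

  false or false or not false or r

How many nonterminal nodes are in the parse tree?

[E [E [E [E [T [F false]]] or [T [F false]]] or [T [F not [F false]]]] or [T [F r]]]

13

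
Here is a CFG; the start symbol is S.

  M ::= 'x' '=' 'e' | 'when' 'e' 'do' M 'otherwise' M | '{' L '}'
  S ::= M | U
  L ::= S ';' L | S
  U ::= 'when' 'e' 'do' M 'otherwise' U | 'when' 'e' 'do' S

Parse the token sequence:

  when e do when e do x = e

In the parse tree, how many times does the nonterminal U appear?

2

[S [U when e do [S [U when e do [S [M x = e]]]]]]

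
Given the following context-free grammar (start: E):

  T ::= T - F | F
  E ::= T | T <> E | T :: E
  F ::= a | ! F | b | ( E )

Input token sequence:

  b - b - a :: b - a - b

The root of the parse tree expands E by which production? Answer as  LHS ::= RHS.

E ::= T :: E

[E [T [T [T [F b]] - [F b]] - [F a]] :: [E [T [T [T [F b]] - [F a]] - [F b]]]]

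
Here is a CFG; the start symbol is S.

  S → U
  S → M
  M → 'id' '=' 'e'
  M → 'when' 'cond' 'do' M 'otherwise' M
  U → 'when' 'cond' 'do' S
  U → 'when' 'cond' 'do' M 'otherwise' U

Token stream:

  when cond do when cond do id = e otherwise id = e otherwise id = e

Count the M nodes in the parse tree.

5

[S [M when cond do [M when cond do [M id = e] otherwise [M id = e]] otherwise [M id = e]]]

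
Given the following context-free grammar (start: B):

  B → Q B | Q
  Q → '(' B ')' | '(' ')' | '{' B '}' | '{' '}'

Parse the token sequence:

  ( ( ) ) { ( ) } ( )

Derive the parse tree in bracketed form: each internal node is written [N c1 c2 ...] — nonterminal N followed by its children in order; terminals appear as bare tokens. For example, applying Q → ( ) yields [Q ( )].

B
Q B
( B ) B
( Q ) B
( ( ) ) B
( ( ) ) Q B
( ( ) ) { B } B
( ( ) ) { Q } B
( ( ) ) { ( ) } B
( ( ) ) { ( ) } Q
( ( ) ) { ( ) } ( )

[B [Q ( [B [Q ( )]] )] [B [Q { [B [Q ( )]] }] [B [Q ( )]]]]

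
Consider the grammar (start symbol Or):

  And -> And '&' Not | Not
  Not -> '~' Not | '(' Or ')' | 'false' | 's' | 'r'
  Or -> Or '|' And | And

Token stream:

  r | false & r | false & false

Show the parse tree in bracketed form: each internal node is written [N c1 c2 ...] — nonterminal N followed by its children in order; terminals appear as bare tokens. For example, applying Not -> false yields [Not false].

Or
Or | And
Or | And | And
And | And | And
Not | And | And
r | And | And
r | And & Not | And
r | Not & Not | And
r | false & Not | And
r | false & r | And
r | false & r | And & Not
r | false & r | Not & Not
r | false & r | false & Not
r | false & r | false & false

[Or [Or [Or [And [Not r]]] | [And [And [Not false]] & [Not r]]] | [And [And [Not false]] & [Not false]]]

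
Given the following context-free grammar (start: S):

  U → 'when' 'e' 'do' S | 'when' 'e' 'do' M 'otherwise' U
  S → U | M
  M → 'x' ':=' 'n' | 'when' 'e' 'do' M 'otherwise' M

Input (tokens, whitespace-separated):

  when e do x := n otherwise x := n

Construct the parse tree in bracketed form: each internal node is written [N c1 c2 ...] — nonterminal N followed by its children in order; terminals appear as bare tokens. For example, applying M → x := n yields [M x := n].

[S [M when e do [M x := n] otherwise [M x := n]]]

S
M
when e do M otherwise M
when e do x := n otherwise M
when e do x := n otherwise x := n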